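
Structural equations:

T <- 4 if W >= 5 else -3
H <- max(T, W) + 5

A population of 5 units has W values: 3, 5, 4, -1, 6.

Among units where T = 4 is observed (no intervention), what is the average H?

10.5

Conditioning on T=4 selects the 2 unit(s) with W ∈ {5, 6}. Their H values: 10, 11. Mean = 10.5.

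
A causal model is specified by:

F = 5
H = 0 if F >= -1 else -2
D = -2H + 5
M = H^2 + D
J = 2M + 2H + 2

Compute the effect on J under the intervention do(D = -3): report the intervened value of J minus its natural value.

-16

do(D=-3) replaces the equation D = -2H + 5 with the constant D = -3.
H = 0 if F >= -1 else -2  [with F=5]  = 0
M = H^2 + D  [with H=0, D=-3]  = -3
J = 2M + 2H + 2  [with M=-3, H=0]  = -4
Without intervention: H = 0 if F >= -1 else -2  [with F=5]  = 0; D = -2H + 5  [with H=0]  = 5; M = H^2 + D  [with H=0, D=5]  = 5; J = 2M + 2H + 2  [with M=5, H=0]  = 12.
Change = -4 − 12 = -16.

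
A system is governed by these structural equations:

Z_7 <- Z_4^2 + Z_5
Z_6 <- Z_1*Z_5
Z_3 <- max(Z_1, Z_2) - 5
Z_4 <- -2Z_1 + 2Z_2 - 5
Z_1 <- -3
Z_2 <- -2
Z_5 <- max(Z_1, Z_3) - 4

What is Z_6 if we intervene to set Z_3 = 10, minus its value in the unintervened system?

-39

The intervention breaks the incoming arrows to Z_3: Z_3 <- max(Z_1, Z_2) - 5 no longer applies, and Z_3 = 10.
Z_5 = max(Z_1, Z_3) - 4  [with Z_1=-3, Z_3=10]  = 6
Z_6 = Z_1*Z_5  [with Z_1=-3, Z_5=6]  = -18
Without intervention: Z_3 = max(Z_1, Z_2) - 5  [with Z_1=-3, Z_2=-2]  = -7; Z_5 = max(Z_1, Z_3) - 4  [with Z_1=-3, Z_3=-7]  = -7; Z_6 = Z_1*Z_5  [with Z_1=-3, Z_5=-7]  = 21.
Change = -18 − 21 = -39.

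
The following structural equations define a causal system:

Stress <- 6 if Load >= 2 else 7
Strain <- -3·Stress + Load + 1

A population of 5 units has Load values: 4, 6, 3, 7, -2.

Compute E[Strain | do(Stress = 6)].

The intervention sets Stress=6 in all 5 units regardless of Load. Recomputing Strain per unit gives -13, -11, -14, -10, -19; average -13.4.

-13.4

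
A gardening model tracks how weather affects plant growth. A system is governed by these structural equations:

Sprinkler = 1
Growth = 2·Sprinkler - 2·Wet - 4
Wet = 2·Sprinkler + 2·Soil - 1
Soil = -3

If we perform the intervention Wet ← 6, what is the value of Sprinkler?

1

Under do(Wet=6), the mechanism Wet = 2·Sprinkler + 2·Soil - 1 is discarded; Wet is fixed at 6.
Sprinkler is not downstream of the intervention, so its value is determined by the original equations.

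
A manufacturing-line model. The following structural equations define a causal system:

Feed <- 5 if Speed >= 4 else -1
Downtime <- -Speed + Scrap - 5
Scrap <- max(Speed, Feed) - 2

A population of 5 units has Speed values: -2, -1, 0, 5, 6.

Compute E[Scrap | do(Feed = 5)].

Every unit gets Feed=5 under the intervention. Scrap values become 3, 3, 3, 3, 4; E[Scrap|do(Feed=5)] = 3.2.

3.2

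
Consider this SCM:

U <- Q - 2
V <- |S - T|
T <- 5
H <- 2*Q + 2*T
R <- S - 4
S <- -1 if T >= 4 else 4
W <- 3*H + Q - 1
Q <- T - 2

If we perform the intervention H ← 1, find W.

Intervening sets H = 1 and removes its equation (H <- 2*Q + 2*T).
Q = T - 2  [with T=5]  = 3
W = 3*H + Q - 1  [with H=1, Q=3]  = 5

5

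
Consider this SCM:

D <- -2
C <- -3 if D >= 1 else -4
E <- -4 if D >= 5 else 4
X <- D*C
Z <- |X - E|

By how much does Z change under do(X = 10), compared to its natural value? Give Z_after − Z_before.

Intervening sets X = 10 and removes its equation (X <- D*C).
E = -4 if D >= 5 else 4  [with D=-2]  = 4
Z = |X - E|  [with X=10, E=4]  = 6
Without intervention: C = -3 if D >= 1 else -4  [with D=-2]  = -4; E = -4 if D >= 5 else 4  [with D=-2]  = 4; X = D*C  [with D=-2, C=-4]  = 8; Z = |X - E|  [with X=8, E=4]  = 4.
Change = 6 − 4 = 2.

2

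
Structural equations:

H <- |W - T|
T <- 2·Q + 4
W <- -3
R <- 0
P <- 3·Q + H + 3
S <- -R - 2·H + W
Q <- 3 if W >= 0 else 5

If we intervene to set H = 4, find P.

The intervention breaks the incoming arrows to H: H <- |W - T| no longer applies, and H = 4.
Q = 3 if W >= 0 else 5  [with W=-3]  = 5
P = 3·Q + H + 3  [with Q=5, H=4]  = 22

22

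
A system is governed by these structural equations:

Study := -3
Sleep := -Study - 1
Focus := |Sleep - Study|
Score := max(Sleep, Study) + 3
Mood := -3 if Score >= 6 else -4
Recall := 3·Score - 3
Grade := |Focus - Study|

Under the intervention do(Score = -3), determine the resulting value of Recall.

Under do(Score=-3), the mechanism Score := max(Sleep, Study) + 3 is discarded; Score is fixed at -3.
Recall = 3·Score - 3  [with Score=-3]  = -12

-12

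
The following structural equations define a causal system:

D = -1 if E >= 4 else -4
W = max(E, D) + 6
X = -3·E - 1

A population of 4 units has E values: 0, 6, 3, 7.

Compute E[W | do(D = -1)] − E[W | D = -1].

-2.5

The intervention sets D=-1 in all 4 units regardless of E. Recomputing W per unit gives 6, 12, 9, 13; average 10.
Conditioning on D=-1 selects the 2 unit(s) with E ∈ {6, 7}. Their W values: 12, 13. Mean = 12.5.
Difference = 10 − 12.5 = -2.5.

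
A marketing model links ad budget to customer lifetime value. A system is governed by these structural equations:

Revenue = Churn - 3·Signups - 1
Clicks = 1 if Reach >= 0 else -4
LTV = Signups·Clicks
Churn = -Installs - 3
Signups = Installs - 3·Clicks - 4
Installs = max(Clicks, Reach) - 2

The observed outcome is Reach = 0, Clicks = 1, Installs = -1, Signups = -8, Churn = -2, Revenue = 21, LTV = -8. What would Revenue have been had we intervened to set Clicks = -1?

Under do(Clicks=-1), the mechanism Clicks = 1 if Reach >= 0 else -4 is discarded; Clicks is fixed at -1.
Installs = max(Clicks, Reach) - 2  [with Clicks=-1, Reach=0]  = -2
Signups = Installs - 3·Clicks - 4  [with Installs=-2, Clicks=-1]  = -3
Churn = -Installs - 3  [with Installs=-2]  = -1
Revenue = Churn - 3·Signups - 1  [with Churn=-1, Signups=-3]  = 7

7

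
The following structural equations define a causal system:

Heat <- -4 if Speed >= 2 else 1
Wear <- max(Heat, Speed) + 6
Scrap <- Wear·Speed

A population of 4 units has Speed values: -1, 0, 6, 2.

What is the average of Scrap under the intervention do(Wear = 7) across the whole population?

12.25

Every unit gets Wear=7 under the intervention. Scrap values become -7, 0, 42, 14; E[Scrap|do(Wear=7)] = 12.25.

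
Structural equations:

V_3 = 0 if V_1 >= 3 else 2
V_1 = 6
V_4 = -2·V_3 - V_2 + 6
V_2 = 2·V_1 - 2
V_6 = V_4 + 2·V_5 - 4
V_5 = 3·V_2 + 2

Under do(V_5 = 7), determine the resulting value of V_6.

6

The intervention breaks the incoming arrows to V_5: V_5 = 3·V_2 + 2 no longer applies, and V_5 = 7.
V_2 = 2·V_1 - 2  [with V_1=6]  = 10
V_3 = 0 if V_1 >= 3 else 2  [with V_1=6]  = 0
V_4 = -2·V_3 - V_2 + 6  [with V_3=0, V_2=10]  = -4
V_6 = V_4 + 2·V_5 - 4  [with V_4=-4, V_5=7]  = 6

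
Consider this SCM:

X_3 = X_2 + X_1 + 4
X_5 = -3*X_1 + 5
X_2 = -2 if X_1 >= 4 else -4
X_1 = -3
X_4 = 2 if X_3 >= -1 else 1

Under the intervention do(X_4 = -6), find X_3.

Under do(X_4=-6), the mechanism X_4 = 2 if X_3 >= -1 else 1 is discarded; X_4 is fixed at -6.
Since X_3 is not a descendant of the intervened variable, it is unaffected.
X_2 = -2 if X_1 >= 4 else -4  [with X_1=-3]  = -4
X_3 = X_2 + X_1 + 4  [with X_2=-4, X_1=-3]  = -3

-3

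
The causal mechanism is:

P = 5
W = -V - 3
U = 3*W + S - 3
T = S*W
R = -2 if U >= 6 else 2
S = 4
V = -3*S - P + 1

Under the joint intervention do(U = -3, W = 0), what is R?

2

Setting U = -3, W = 0 by intervention discards those variables' equations.
R = -2 if U >= 6 else 2  [with U=-3]  = 2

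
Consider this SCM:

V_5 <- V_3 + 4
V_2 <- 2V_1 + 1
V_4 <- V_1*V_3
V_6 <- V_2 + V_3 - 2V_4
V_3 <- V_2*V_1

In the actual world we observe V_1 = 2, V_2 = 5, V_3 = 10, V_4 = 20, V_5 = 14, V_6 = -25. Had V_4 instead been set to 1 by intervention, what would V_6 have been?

13

Under do(V_4=1), the mechanism V_4 <- V_1*V_3 is discarded; V_4 is fixed at 1.
V_2 = 2V_1 + 1  [with V_1=2]  = 5
V_3 = V_2*V_1  [with V_2=5, V_1=2]  = 10
V_6 = V_2 + V_3 - 2V_4  [with V_2=5, V_3=10, V_4=1]  = 13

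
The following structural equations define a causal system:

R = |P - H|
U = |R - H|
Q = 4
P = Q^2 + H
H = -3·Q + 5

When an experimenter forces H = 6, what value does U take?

do(H=6) replaces the equation H = -3·Q + 5 with the constant H = 6.
P = Q^2 + H  [with Q=4, H=6]  = 22
R = |P - H|  [with P=22, H=6]  = 16
U = |R - H|  [with R=16, H=6]  = 10

10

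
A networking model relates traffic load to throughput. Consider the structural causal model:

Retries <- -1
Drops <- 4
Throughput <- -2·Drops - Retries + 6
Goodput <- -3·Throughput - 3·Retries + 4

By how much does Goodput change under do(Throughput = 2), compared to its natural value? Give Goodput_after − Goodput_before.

-9

The intervention breaks the incoming arrows to Throughput: Throughput <- -2·Drops - Retries + 6 no longer applies, and Throughput = 2.
Goodput = -3·Throughput - 3·Retries + 4  [with Throughput=2, Retries=-1]  = 1
Without intervention: Throughput = -2·Drops - Retries + 6  [with Drops=4, Retries=-1]  = -1; Goodput = -3·Throughput - 3·Retries + 4  [with Throughput=-1, Retries=-1]  = 10.
Change = 1 − 10 = -9.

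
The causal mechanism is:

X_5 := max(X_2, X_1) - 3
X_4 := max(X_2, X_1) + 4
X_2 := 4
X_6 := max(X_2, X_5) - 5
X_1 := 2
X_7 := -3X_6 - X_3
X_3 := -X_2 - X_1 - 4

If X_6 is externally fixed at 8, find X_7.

Intervening sets X_6 = 8 and removes its equation (X_6 := max(X_2, X_5) - 5).
X_3 = -X_2 - X_1 - 4  [with X_2=4, X_1=2]  = -10
X_7 = -3X_6 - X_3  [with X_6=8, X_3=-10]  = -14

-14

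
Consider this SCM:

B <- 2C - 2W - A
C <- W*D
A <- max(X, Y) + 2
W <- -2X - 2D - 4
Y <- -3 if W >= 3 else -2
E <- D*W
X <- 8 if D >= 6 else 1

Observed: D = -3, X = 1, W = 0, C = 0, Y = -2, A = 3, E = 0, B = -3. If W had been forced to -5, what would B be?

The intervention breaks the incoming arrows to W: W <- -2X - 2D - 4 no longer applies, and W = -5.
X = 8 if D >= 6 else 1  [with D=-3]  = 1
C = W*D  [with W=-5, D=-3]  = 15
Y = -3 if W >= 3 else -2  [with W=-5]  = -2
A = max(X, Y) + 2  [with X=1, Y=-2]  = 3
B = 2C - 2W - A  [with C=15, W=-5, A=3]  = 37

37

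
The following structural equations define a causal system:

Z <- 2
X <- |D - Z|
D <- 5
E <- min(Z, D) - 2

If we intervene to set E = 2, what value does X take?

Under do(E=2), the mechanism E <- min(Z, D) - 2 is discarded; E is fixed at 2.
Since X is not a descendant of the intervened variable, it is unaffected.
X = |D - Z|  [with D=5, Z=2]  = 3

3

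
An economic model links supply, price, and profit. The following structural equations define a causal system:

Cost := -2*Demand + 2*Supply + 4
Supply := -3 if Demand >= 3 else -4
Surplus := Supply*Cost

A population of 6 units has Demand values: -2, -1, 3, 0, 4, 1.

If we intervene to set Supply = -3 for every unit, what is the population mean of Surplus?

11

The intervention sets Supply=-3 in all 6 units regardless of Demand. Recomputing Surplus per unit gives -6, 0, 24, 6, 30, 12; average 11.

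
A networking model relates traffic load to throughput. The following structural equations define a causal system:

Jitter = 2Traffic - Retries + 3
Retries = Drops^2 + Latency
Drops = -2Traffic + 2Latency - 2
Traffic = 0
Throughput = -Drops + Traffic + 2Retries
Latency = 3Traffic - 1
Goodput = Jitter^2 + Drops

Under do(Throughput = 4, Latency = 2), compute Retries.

Under do(Throughput = 4, Latency = 2), each intervened variable's structural equation is replaced by its fixed value.
Drops = -2Traffic + 2Latency - 2  [with Traffic=0, Latency=2]  = 2
Retries = Drops^2 + Latency  [with Drops=2, Latency=2]  = 6

6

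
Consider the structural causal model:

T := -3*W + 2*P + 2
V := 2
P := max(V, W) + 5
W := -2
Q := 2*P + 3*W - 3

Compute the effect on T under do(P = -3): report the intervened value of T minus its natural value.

The intervention breaks the incoming arrows to P: P := max(V, W) + 5 no longer applies, and P = -3.
T = -3*W + 2*P + 2  [with W=-2, P=-3]  = 2
Without intervention: P = max(V, W) + 5  [with V=2, W=-2]  = 7; T = -3*W + 2*P + 2  [with W=-2, P=7]  = 22.
Change = 2 − 22 = -20.

-20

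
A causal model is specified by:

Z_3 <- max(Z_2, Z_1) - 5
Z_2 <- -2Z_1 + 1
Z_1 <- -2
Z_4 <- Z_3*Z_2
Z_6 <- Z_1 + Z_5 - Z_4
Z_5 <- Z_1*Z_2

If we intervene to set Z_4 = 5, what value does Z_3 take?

0

Under do(Z_4=5), the mechanism Z_4 <- Z_3*Z_2 is discarded; Z_4 is fixed at 5.
Since Z_3 is not a descendant of the intervened variable, it is unaffected.
Z_2 = -2Z_1 + 1  [with Z_1=-2]  = 5
Z_3 = max(Z_2, Z_1) - 5  [with Z_2=5, Z_1=-2]  = 0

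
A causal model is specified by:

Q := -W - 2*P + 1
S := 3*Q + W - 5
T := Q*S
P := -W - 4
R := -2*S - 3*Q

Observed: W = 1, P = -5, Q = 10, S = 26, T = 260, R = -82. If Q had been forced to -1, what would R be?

17

The intervention breaks the incoming arrows to Q: Q := -W - 2*P + 1 no longer applies, and Q = -1.
S = 3*Q + W - 5  [with Q=-1, W=1]  = -7
R = -2*S - 3*Q  [with S=-7, Q=-1]  = 17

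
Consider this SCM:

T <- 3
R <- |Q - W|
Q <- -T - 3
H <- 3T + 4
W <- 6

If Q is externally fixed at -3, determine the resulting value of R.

do(Q=-3) replaces the equation Q <- -T - 3 with the constant Q = -3.
R = |Q - W|  [with Q=-3, W=6]  = 9

9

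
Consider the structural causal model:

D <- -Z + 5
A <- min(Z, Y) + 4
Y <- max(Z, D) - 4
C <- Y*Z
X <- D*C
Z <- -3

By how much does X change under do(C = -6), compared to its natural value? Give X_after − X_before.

Under do(C=-6), the mechanism C <- Y*Z is discarded; C is fixed at -6.
D = -Z + 5  [with Z=-3]  = 8
X = D*C  [with D=8, C=-6]  = -48
Without intervention: D = -Z + 5  [with Z=-3]  = 8; Y = max(Z, D) - 4  [with Z=-3, D=8]  = 4; C = Y*Z  [with Y=4, Z=-3]  = -12; X = D*C  [with D=8, C=-12]  = -96.
Change = -48 − (-96) = 48.

48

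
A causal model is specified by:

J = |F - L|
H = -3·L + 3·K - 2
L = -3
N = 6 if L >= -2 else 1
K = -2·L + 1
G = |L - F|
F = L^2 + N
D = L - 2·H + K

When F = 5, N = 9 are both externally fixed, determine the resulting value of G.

Setting F = 5, N = 9 by intervention discards those variables' equations.
G = |L - F|  [with L=-3, F=5]  = 8

8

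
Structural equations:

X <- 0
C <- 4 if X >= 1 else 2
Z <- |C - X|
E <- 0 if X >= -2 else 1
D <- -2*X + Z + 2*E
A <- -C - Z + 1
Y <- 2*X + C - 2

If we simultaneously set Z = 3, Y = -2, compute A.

-4

Under do(Z = 3, Y = -2), each intervened variable's structural equation is replaced by its fixed value.
C = 4 if X >= 1 else 2  [with X=0]  = 2
A = -C - Z + 1  [with C=2, Z=3]  = -4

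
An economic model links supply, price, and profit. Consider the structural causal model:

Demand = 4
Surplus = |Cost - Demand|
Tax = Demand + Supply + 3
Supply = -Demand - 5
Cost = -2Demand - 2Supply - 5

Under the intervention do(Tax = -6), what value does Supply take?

The intervention breaks the incoming arrows to Tax: Tax = Demand + Supply + 3 no longer applies, and Tax = -6.
Since Supply is not a descendant of the intervened variable, it is unaffected.
Supply = -Demand - 5  [with Demand=4]  = -9

-9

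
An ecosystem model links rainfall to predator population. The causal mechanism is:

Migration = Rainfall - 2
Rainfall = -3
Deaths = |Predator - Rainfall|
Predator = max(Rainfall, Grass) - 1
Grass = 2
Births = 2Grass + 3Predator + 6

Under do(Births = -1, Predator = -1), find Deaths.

2

The joint intervention fixes Births = -1, Predator = -1, removing each variable's own equation.
Deaths = |Predator - Rainfall|  [with Predator=-1, Rainfall=-3]  = 2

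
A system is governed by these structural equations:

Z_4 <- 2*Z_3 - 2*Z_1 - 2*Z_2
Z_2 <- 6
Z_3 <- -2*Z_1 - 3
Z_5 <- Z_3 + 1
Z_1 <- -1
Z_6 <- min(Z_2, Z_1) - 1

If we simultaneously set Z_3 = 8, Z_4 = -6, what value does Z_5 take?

Setting Z_3 = 8, Z_4 = -6 by intervention discards those variables' equations.
Z_5 = Z_3 + 1  [with Z_3=8]  = 9

9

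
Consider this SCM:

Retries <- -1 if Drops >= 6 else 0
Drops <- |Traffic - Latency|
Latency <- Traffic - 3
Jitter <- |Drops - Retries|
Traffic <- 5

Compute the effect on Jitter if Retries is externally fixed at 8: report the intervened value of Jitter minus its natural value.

2

Intervening sets Retries = 8 and removes its equation (Retries <- -1 if Drops >= 6 else 0).
Latency = Traffic - 3  [with Traffic=5]  = 2
Drops = |Traffic - Latency|  [with Traffic=5, Latency=2]  = 3
Jitter = |Drops - Retries|  [with Drops=3, Retries=8]  = 5
Without intervention: Latency = Traffic - 3  [with Traffic=5]  = 2; Drops = |Traffic - Latency|  [with Traffic=5, Latency=2]  = 3; Retries = -1 if Drops >= 6 else 0  [with Drops=3]  = 0; Jitter = |Drops - Retries|  [with Drops=3, Retries=0]  = 3.
Change = 5 − 3 = 2.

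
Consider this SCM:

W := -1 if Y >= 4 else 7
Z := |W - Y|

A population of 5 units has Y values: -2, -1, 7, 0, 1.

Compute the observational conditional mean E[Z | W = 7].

E[Z|W=7] averages over only the 4 units with W=7 (Y = -2, -1, 0, 1): Z = 9, 8, 7, 6, mean 7.5.

7.5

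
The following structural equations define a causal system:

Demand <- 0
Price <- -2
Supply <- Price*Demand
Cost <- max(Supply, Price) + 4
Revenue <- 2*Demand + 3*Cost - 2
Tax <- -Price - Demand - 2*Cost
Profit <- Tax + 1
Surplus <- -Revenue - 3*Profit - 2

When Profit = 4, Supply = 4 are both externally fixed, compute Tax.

-14

Setting Profit = 4, Supply = 4 by intervention discards those variables' equations.
Cost = max(Supply, Price) + 4  [with Supply=4, Price=-2]  = 8
Tax = -Price - Demand - 2*Cost  [with Price=-2, Demand=0, Cost=8]  = -14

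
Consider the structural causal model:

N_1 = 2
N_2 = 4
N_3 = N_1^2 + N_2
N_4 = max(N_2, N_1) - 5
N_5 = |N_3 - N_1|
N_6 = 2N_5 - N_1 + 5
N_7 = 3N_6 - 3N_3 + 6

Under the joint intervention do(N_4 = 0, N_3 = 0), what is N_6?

The joint intervention fixes N_4 = 0, N_3 = 0, removing each variable's own equation.
N_5 = |N_3 - N_1|  [with N_3=0, N_1=2]  = 2
N_6 = 2N_5 - N_1 + 5  [with N_5=2, N_1=2]  = 7

7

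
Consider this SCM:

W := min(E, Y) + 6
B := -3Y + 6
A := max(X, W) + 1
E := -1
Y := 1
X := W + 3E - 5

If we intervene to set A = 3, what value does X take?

do(A=3) replaces the equation A := max(X, W) + 1 with the constant A = 3.
No directed path runs from A to X, so X keeps its natural value.
W = min(E, Y) + 6  [with E=-1, Y=1]  = 5
X = W + 3E - 5  [with W=5, E=-1]  = -3

-3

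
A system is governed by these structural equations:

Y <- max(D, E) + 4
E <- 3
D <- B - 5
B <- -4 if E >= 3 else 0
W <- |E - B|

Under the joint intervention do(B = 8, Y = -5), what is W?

Setting B = 8, Y = -5 by intervention discards those variables' equations.
W = |E - B|  [with E=3, B=8]  = 5

5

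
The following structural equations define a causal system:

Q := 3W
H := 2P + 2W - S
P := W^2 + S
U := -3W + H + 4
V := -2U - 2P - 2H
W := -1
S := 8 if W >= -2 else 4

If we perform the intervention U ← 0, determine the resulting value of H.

8

do(U=0) replaces the equation U := -3W + H + 4 with the constant U = 0.
No directed path runs from U to H, so H keeps its natural value.
S = 8 if W >= -2 else 4  [with W=-1]  = 8
P = W^2 + S  [with W=-1, S=8]  = 9
H = 2P + 2W - S  [with P=9, W=-1, S=8]  = 8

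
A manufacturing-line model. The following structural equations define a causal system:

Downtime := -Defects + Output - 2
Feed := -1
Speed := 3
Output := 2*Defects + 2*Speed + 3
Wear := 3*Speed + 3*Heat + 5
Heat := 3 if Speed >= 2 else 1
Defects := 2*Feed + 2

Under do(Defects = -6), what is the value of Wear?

23

The intervention breaks the incoming arrows to Defects: Defects := 2*Feed + 2 no longer applies, and Defects = -6.
Since Wear is not a descendant of the intervened variable, it is unaffected.
Heat = 3 if Speed >= 2 else 1  [with Speed=3]  = 3
Wear = 3*Speed + 3*Heat + 5  [with Speed=3, Heat=3]  = 23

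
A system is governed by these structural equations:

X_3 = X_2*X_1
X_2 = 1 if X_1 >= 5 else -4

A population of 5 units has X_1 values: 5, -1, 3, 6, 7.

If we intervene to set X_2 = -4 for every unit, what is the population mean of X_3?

The intervention sets X_2=-4 in all 5 units regardless of X_1. Recomputing X_3 per unit gives -20, 4, -12, -24, -28; average -16.

-16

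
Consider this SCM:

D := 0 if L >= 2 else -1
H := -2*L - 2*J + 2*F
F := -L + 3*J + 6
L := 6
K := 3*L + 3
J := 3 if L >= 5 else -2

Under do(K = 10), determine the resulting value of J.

The intervention breaks the incoming arrows to K: K := 3*L + 3 no longer applies, and K = 10.
Since J is not a descendant of the intervened variable, it is unaffected.
J = 3 if L >= 5 else -2  [with L=6]  = 3

3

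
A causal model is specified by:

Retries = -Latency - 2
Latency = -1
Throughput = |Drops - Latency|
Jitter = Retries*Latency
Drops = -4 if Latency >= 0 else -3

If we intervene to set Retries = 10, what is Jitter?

The intervention breaks the incoming arrows to Retries: Retries = -Latency - 2 no longer applies, and Retries = 10.
Jitter = Retries*Latency  [with Retries=10, Latency=-1]  = -10

-10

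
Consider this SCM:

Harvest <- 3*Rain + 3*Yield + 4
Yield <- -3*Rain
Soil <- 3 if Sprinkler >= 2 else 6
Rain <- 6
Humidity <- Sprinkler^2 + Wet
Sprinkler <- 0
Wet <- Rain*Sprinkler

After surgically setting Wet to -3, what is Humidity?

Intervening sets Wet = -3 and removes its equation (Wet <- Rain*Sprinkler).
Humidity = Sprinkler^2 + Wet  [with Sprinkler=0, Wet=-3]  = -3

-3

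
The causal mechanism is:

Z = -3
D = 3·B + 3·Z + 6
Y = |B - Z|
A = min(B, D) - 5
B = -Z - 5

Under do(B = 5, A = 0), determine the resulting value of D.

12

Under do(B = 5, A = 0), each intervened variable's structural equation is replaced by its fixed value.
D = 3·B + 3·Z + 6  [with B=5, Z=-3]  = 12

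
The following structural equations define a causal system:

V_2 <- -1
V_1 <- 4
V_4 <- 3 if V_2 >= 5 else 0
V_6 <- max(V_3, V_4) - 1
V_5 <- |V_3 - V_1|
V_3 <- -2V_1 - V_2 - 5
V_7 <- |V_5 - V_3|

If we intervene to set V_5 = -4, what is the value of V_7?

Under do(V_5=-4), the mechanism V_5 <- |V_3 - V_1| is discarded; V_5 is fixed at -4.
V_3 = -2V_1 - V_2 - 5  [with V_1=4, V_2=-1]  = -12
V_7 = |V_5 - V_3|  [with V_5=-4, V_3=-12]  = 8

8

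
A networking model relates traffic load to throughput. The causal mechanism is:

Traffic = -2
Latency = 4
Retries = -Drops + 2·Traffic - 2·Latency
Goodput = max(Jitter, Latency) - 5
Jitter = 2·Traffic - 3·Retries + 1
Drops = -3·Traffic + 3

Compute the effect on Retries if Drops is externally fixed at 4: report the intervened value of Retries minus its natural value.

The intervention breaks the incoming arrows to Drops: Drops = -3·Traffic + 3 no longer applies, and Drops = 4.
Retries = -Drops + 2·Traffic - 2·Latency  [with Drops=4, Traffic=-2, Latency=4]  = -16
Without intervention: Drops = -3·Traffic + 3  [with Traffic=-2]  = 9; Retries = -Drops + 2·Traffic - 2·Latency  [with Drops=9, Traffic=-2, Latency=4]  = -21.
Change = -16 − (-21) = 5.

5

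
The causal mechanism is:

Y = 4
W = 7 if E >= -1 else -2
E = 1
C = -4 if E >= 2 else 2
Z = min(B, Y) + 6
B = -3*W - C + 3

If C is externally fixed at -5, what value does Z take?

-7

Under do(C=-5), the mechanism C = -4 if E >= 2 else 2 is discarded; C is fixed at -5.
W = 7 if E >= -1 else -2  [with E=1]  = 7
B = -3*W - C + 3  [with W=7, C=-5]  = -13
Z = min(B, Y) + 6  [with B=-13, Y=4]  = -7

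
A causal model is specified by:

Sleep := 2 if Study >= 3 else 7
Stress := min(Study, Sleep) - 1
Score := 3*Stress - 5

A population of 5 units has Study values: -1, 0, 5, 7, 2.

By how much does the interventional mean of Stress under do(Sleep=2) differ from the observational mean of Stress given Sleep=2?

do(Sleep=2) breaks Sleep's dependence on Study. With Sleep=2 fixed, Stress across the units is -2, -1, 1, 1, 1, mean 0.
Observing Sleep=2 restricts to units where Sleep's equation naturally yields 2: Study ∈ {5, 7}. In that subpopulation Stress = 1, 1, mean 1.
Difference = 0 − 1 = -1.

-1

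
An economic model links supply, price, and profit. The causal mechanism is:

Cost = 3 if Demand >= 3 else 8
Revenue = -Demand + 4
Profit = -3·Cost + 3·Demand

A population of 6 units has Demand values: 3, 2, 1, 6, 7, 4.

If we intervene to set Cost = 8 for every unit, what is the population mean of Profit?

-12.5

The intervention sets Cost=8 in all 6 units regardless of Demand. Recomputing Profit per unit gives -15, -18, -21, -6, -3, -12; average -12.5.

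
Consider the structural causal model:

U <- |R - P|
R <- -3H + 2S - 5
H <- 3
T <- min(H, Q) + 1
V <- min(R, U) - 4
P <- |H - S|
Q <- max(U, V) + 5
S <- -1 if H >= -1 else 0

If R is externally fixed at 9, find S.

-1

Under do(R=9), the mechanism R <- -3H + 2S - 5 is discarded; R is fixed at 9.
Since S is not a descendant of the intervened variable, it is unaffected.
S = -1 if H >= -1 else 0  [with H=3]  = -1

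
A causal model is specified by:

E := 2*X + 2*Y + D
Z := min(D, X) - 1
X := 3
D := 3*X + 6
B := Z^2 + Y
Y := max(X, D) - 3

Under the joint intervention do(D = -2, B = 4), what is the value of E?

4

Setting D = -2, B = 4 by intervention discards those variables' equations.
Y = max(X, D) - 3  [with X=3, D=-2]  = 0
E = 2*X + 2*Y + D  [with X=3, Y=0, D=-2]  = 4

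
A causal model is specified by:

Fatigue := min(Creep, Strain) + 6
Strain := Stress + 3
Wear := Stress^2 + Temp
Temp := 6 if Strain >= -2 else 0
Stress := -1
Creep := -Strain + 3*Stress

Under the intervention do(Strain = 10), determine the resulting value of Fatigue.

-7

Under do(Strain=10), the mechanism Strain := Stress + 3 is discarded; Strain is fixed at 10.
Creep = -Strain + 3*Stress  [with Strain=10, Stress=-1]  = -13
Fatigue = min(Creep, Strain) + 6  [with Creep=-13, Strain=10]  = -7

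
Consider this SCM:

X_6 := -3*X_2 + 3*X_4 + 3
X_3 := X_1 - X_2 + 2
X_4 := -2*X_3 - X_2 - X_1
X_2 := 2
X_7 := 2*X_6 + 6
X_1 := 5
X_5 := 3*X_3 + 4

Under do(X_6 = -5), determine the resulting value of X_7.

-4

Intervening sets X_6 = -5 and removes its equation (X_6 := -3*X_2 + 3*X_4 + 3).
X_7 = 2*X_6 + 6  [with X_6=-5]  = -4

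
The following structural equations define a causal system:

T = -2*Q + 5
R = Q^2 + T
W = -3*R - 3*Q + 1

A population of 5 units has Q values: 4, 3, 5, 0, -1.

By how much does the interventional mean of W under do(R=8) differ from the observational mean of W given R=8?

-3.6

The intervention sets R=8 in all 5 units regardless of Q. Recomputing W per unit gives -35, -32, -38, -23, -20; average -29.6.
Observing R=8 restricts to units where R's equation naturally yields 8: Q ∈ {3, -1}. In that subpopulation W = -32, -20, mean -26.
Difference = -29.6 − (-26) = -3.6.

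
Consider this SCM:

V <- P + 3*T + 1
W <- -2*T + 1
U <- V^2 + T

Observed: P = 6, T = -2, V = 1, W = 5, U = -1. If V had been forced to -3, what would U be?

7

do(V=-3) replaces the equation V <- P + 3*T + 1 with the constant V = -3.
U = V^2 + T  [with V=-3, T=-2]  = 7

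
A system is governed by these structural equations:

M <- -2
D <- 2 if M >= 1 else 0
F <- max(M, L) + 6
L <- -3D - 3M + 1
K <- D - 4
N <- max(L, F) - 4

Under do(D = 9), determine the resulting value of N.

Under do(D=9), the mechanism D <- 2 if M >= 1 else 0 is discarded; D is fixed at 9.
L = -3D - 3M + 1  [with D=9, M=-2]  = -20
F = max(M, L) + 6  [with M=-2, L=-20]  = 4
N = max(L, F) - 4  [with L=-20, F=4]  = 0

0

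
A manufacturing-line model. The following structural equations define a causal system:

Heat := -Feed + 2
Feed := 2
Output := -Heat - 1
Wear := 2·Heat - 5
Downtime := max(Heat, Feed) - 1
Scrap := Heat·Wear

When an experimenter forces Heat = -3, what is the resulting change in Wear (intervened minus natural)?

-6

The intervention breaks the incoming arrows to Heat: Heat := -Feed + 2 no longer applies, and Heat = -3.
Wear = 2·Heat - 5  [with Heat=-3]  = -11
Without intervention: Heat = -Feed + 2  [with Feed=2]  = 0; Wear = 2·Heat - 5  [with Heat=0]  = -5.
Change = -11 − (-5) = -6.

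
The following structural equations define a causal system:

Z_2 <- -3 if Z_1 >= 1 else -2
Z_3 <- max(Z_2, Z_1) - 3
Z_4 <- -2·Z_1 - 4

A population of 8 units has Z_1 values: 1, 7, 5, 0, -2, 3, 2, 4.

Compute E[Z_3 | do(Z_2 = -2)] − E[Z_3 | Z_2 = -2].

3.5

Under do(Z_2=-2), Z_2's equation is replaced by Z_2=-2 for every unit. Per-unit Z_3: -2, 4, 2, -3, -5, 0, -1, 1. Mean = -0.5.
Conditioning on Z_2=-2 selects the 2 unit(s) with Z_1 ∈ {0, -2}. Their Z_3 values: -3, -5. Mean = -4.
Difference = -0.5 − (-4) = 3.5.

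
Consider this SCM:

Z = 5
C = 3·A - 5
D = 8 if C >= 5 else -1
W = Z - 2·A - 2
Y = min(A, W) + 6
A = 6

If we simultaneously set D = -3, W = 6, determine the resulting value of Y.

12

Setting D = -3, W = 6 by intervention discards those variables' equations.
Y = min(A, W) + 6  [with A=6, W=6]  = 12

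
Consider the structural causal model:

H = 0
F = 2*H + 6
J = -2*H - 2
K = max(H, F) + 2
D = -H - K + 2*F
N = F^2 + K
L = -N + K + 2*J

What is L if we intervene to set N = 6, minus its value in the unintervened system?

Intervening sets N = 6 and removes its equation (N = F^2 + K).
F = 2*H + 6  [with H=0]  = 6
J = -2*H - 2  [with H=0]  = -2
K = max(H, F) + 2  [with H=0, F=6]  = 8
L = -N + K + 2*J  [with N=6, K=8, J=-2]  = -2
Without intervention: F = 2*H + 6  [with H=0]  = 6; J = -2*H - 2  [with H=0]  = -2; K = max(H, F) + 2  [with H=0, F=6]  = 8; N = F^2 + K  [with F=6, K=8]  = 44; L = -N + K + 2*J  [with N=44, K=8, J=-2]  = -40.
Change = -2 − (-40) = 38.

38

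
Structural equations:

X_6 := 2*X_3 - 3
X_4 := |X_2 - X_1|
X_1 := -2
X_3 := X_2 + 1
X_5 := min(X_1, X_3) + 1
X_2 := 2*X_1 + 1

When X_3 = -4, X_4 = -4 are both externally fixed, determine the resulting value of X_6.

-11

Setting X_3 = -4, X_4 = -4 by intervention discards those variables' equations.
X_6 = 2*X_3 - 3  [with X_3=-4]  = -11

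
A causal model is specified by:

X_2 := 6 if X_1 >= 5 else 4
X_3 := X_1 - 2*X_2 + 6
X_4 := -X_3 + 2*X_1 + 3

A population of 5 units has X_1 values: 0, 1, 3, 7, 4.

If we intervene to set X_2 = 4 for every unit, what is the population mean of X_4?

Under do(X_2=4), X_2's equation is replaced by X_2=4 for every unit. Per-unit X_4: 5, 6, 8, 12, 9. Mean = 8.

8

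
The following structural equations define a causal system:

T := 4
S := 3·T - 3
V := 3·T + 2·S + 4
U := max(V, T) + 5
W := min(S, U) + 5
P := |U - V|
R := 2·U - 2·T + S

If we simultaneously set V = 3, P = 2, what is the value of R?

19

Under do(V = 3, P = 2), each intervened variable's structural equation is replaced by its fixed value.
S = 3·T - 3  [with T=4]  = 9
U = max(V, T) + 5  [with V=3, T=4]  = 9
R = 2·U - 2·T + S  [with U=9, T=4, S=9]  = 19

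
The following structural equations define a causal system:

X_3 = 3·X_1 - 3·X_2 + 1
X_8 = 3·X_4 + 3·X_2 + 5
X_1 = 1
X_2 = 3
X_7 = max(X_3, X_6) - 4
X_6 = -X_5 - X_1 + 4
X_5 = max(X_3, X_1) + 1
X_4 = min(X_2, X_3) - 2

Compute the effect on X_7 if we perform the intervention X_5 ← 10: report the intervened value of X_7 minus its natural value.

-6

Under do(X_5=10), the mechanism X_5 = max(X_3, X_1) + 1 is discarded; X_5 is fixed at 10.
X_3 = 3·X_1 - 3·X_2 + 1  [with X_1=1, X_2=3]  = -5
X_6 = -X_5 - X_1 + 4  [with X_5=10, X_1=1]  = -7
X_7 = max(X_3, X_6) - 4  [with X_3=-5, X_6=-7]  = -9
Without intervention: X_3 = 3·X_1 - 3·X_2 + 1  [with X_1=1, X_2=3]  = -5; X_5 = max(X_3, X_1) + 1  [with X_3=-5, X_1=1]  = 2; X_6 = -X_5 - X_1 + 4  [with X_5=2, X_1=1]  = 1; X_7 = max(X_3, X_6) - 4  [with X_3=-5, X_6=1]  = -3.
Change = -9 − (-3) = -6.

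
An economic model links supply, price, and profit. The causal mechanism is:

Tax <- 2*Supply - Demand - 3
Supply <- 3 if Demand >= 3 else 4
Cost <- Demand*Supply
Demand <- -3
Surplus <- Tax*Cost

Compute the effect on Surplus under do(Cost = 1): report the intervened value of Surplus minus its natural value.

104

do(Cost=1) replaces the equation Cost <- Demand*Supply with the constant Cost = 1.
Supply = 3 if Demand >= 3 else 4  [with Demand=-3]  = 4
Tax = 2*Supply - Demand - 3  [with Supply=4, Demand=-3]  = 8
Surplus = Tax*Cost  [with Tax=8, Cost=1]  = 8
Without intervention: Supply = 3 if Demand >= 3 else 4  [with Demand=-3]  = 4; Cost = Demand*Supply  [with Demand=-3, Supply=4]  = -12; Tax = 2*Supply - Demand - 3  [with Supply=4, Demand=-3]  = 8; Surplus = Tax*Cost  [with Tax=8, Cost=-12]  = -96.
Change = 8 − (-96) = 104.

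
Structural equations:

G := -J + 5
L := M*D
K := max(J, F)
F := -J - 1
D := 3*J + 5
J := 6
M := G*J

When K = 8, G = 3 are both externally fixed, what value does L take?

414

Under do(K = 8, G = 3), each intervened variable's structural equation is replaced by its fixed value.
M = G*J  [with G=3, J=6]  = 18
D = 3*J + 5  [with J=6]  = 23
L = M*D  [with M=18, D=23]  = 414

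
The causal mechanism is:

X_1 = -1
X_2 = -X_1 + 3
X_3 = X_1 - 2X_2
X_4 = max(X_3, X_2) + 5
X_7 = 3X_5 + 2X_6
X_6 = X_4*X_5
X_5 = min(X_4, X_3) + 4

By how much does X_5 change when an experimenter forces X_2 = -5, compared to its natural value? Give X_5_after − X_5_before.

18

do(X_2=-5) replaces the equation X_2 = -X_1 + 3 with the constant X_2 = -5.
X_3 = X_1 - 2X_2  [with X_1=-1, X_2=-5]  = 9
X_4 = max(X_3, X_2) + 5  [with X_3=9, X_2=-5]  = 14
X_5 = min(X_4, X_3) + 4  [with X_4=14, X_3=9]  = 13
Without intervention: X_2 = -X_1 + 3  [with X_1=-1]  = 4; X_3 = X_1 - 2X_2  [with X_1=-1, X_2=4]  = -9; X_4 = max(X_3, X_2) + 5  [with X_3=-9, X_2=4]  = 9; X_5 = min(X_4, X_3) + 4  [with X_4=9, X_3=-9]  = -5.
Change = 13 − (-5) = 18.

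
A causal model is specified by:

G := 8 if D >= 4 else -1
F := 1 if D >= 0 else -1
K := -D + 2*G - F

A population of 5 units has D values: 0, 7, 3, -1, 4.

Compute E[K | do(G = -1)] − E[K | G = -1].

-2.2

Under do(G=-1), G's equation is replaced by G=-1 for every unit. Per-unit K: -3, -10, -6, 0, -7. Mean = -5.2.
E[K|G=-1] averages over only the 3 units with G=-1 (D = 0, 3, -1): K = -3, -6, 0, mean -3.
Difference = -5.2 − (-3) = -2.2.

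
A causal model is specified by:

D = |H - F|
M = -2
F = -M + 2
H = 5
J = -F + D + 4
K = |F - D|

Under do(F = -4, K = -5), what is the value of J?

The joint intervention fixes F = -4, K = -5, removing each variable's own equation.
D = |H - F|  [with H=5, F=-4]  = 9
J = -F + D + 4  [with F=-4, D=9]  = 17

17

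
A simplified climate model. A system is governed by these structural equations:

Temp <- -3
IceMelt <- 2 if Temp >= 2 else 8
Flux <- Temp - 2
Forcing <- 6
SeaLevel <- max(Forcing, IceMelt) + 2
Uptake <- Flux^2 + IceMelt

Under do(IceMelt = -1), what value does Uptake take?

The intervention breaks the incoming arrows to IceMelt: IceMelt <- 2 if Temp >= 2 else 8 no longer applies, and IceMelt = -1.
Flux = Temp - 2  [with Temp=-3]  = -5
Uptake = Flux^2 + IceMelt  [with Flux=-5, IceMelt=-1]  = 24

24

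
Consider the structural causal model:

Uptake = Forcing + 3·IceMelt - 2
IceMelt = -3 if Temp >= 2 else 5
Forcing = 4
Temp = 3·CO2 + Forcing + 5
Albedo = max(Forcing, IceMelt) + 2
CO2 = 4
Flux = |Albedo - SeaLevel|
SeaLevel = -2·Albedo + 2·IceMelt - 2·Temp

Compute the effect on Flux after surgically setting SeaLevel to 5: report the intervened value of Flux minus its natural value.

Intervening sets SeaLevel = 5 and removes its equation (SeaLevel = -2·Albedo + 2·IceMelt - 2·Temp).
Temp = 3·CO2 + Forcing + 5  [with CO2=4, Forcing=4]  = 21
IceMelt = -3 if Temp >= 2 else 5  [with Temp=21]  = -3
Albedo = max(Forcing, IceMelt) + 2  [with Forcing=4, IceMelt=-3]  = 6
Flux = |Albedo - SeaLevel|  [with Albedo=6, SeaLevel=5]  = 1
Without intervention: Temp = 3·CO2 + Forcing + 5  [with CO2=4, Forcing=4]  = 21; IceMelt = -3 if Temp >= 2 else 5  [with Temp=21]  = -3; Albedo = max(Forcing, IceMelt) + 2  [with Forcing=4, IceMelt=-3]  = 6; SeaLevel = -2·Albedo + 2·IceMelt - 2·Temp  [with Albedo=6, IceMelt=-3, Temp=21]  = -60; Flux = |Albedo - SeaLevel|  [with Albedo=6, SeaLevel=-60]  = 66.
Change = 1 − 66 = -65.

-65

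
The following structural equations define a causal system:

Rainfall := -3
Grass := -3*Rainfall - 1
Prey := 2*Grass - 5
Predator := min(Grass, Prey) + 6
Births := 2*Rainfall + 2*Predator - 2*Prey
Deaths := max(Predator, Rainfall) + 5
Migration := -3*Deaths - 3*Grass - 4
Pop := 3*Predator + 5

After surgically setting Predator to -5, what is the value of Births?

-38

Intervening sets Predator = -5 and removes its equation (Predator := min(Grass, Prey) + 6).
Grass = -3*Rainfall - 1  [with Rainfall=-3]  = 8
Prey = 2*Grass - 5  [with Grass=8]  = 11
Births = 2*Rainfall + 2*Predator - 2*Prey  [with Rainfall=-3, Predator=-5, Prey=11]  = -38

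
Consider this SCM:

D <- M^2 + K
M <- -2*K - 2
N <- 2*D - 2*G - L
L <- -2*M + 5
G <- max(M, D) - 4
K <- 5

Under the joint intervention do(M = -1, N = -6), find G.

2

The joint intervention fixes M = -1, N = -6, removing each variable's own equation.
D = M^2 + K  [with M=-1, K=5]  = 6
G = max(M, D) - 4  [with M=-1, D=6]  = 2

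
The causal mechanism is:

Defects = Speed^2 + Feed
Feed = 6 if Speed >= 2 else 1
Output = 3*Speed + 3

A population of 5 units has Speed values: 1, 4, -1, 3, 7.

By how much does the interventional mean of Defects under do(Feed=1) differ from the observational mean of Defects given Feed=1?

Under do(Feed=1), Feed's equation is replaced by Feed=1 for every unit. Per-unit Defects: 2, 17, 2, 10, 50. Mean = 16.2.
Conditioning on Feed=1 selects the 2 unit(s) with Speed ∈ {1, -1}. Their Defects values: 2, 2. Mean = 2.
Difference = 16.2 − 2 = 14.2.

14.2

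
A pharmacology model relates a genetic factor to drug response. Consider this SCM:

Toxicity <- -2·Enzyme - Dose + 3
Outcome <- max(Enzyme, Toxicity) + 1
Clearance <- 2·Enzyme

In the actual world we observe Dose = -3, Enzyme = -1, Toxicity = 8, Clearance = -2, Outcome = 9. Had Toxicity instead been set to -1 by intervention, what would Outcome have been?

do(Toxicity=-1) replaces the equation Toxicity <- -2·Enzyme - Dose + 3 with the constant Toxicity = -1.
Outcome = max(Enzyme, Toxicity) + 1  [with Enzyme=-1, Toxicity=-1]  = 0

0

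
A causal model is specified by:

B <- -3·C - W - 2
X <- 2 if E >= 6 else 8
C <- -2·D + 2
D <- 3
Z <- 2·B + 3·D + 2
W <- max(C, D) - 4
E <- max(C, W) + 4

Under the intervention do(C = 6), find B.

Under do(C=6), the mechanism C <- -2·D + 2 is discarded; C is fixed at 6.
W = max(C, D) - 4  [with C=6, D=3]  = 2
B = -3·C - W - 2  [with C=6, W=2]  = -22

-22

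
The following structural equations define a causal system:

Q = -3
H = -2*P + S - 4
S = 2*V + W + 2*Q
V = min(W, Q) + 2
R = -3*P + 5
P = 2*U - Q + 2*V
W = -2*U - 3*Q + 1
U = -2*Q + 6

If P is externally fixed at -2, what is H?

Intervening sets P = -2 and removes its equation (P = 2*U - Q + 2*V).
U = -2*Q + 6  [with Q=-3]  = 12
W = -2*U - 3*Q + 1  [with U=12, Q=-3]  = -14
V = min(W, Q) + 2  [with W=-14, Q=-3]  = -12
S = 2*V + W + 2*Q  [with V=-12, W=-14, Q=-3]  = -44
H = -2*P + S - 4  [with P=-2, S=-44]  = -44

-44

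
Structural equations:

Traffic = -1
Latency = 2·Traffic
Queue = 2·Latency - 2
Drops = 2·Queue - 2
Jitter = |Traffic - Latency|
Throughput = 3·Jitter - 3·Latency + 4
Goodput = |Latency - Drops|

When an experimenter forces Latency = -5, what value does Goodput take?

Under do(Latency=-5), the mechanism Latency = 2·Traffic is discarded; Latency is fixed at -5.
Queue = 2·Latency - 2  [with Latency=-5]  = -12
Drops = 2·Queue - 2  [with Queue=-12]  = -26
Goodput = |Latency - Drops|  [with Latency=-5, Drops=-26]  = 21

21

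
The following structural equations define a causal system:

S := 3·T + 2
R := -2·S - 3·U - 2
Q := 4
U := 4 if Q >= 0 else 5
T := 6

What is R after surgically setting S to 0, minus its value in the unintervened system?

40

do(S=0) replaces the equation S := 3·T + 2 with the constant S = 0.
U = 4 if Q >= 0 else 5  [with Q=4]  = 4
R = -2·S - 3·U - 2  [with S=0, U=4]  = -14
Without intervention: S = 3·T + 2  [with T=6]  = 20; U = 4 if Q >= 0 else 5  [with Q=4]  = 4; R = -2·S - 3·U - 2  [with S=20, U=4]  = -54.
Change = -14 − (-54) = 40.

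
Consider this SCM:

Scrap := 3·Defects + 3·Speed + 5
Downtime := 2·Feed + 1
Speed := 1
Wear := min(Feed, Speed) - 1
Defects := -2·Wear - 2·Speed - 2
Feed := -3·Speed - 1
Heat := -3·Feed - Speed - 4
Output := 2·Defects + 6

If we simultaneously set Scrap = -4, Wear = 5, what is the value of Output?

-22

Under do(Scrap = -4, Wear = 5), each intervened variable's structural equation is replaced by its fixed value.
Defects = -2·Wear - 2·Speed - 2  [with Wear=5, Speed=1]  = -14
Output = 2·Defects + 6  [with Defects=-14]  = -22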